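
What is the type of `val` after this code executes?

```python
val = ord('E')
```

ord() returns int (Unicode code point)

int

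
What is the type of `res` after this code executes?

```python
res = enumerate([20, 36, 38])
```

enumerate() returns an enumerate iterator object

enumerate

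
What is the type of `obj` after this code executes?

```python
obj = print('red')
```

print() returns None

NoneType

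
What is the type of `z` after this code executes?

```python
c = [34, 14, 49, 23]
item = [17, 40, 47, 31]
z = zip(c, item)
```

zip() returns a zip iterator object

zip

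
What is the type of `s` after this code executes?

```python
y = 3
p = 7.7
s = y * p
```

int * float returns float (3 * 7.7 = 23.1)

float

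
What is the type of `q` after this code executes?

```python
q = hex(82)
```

hex() returns str representation

str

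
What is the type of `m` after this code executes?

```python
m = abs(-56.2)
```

abs() of float returns float

float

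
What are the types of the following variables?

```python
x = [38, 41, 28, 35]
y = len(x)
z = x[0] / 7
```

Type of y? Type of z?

len() returns int; int / int returns float

int, float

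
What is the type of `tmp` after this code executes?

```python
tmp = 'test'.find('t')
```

str.find() returns int (index, or -1)

int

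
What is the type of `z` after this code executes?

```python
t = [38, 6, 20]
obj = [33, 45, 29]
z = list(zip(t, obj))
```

list(zip(...)) returns a list of tuples

list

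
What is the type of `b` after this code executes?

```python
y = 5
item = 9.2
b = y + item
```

int + float returns float (5 + 9.2 = 14.2)

float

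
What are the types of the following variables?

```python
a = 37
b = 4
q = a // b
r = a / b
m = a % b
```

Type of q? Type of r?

int // int returns int; int / int returns float

int, float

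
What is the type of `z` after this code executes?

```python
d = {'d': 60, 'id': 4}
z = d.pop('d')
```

dict.pop() returns the value (int)

int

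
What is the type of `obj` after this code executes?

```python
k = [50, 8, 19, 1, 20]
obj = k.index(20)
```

list.index() returns int

int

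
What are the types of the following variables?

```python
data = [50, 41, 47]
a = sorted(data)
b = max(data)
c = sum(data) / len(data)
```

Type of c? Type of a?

int / int returns float; sorted() returns list

float, list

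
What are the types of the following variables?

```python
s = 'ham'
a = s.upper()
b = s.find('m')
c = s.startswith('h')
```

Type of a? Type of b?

str.upper() returns str; str.find() returns int

str, int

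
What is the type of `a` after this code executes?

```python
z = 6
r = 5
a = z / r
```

int / int always returns float in Python 3 (6 / 5 = 1.2)

float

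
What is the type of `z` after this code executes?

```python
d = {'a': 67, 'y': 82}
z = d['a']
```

Accessing dict[str, int] with key 'a' returns int value 67

int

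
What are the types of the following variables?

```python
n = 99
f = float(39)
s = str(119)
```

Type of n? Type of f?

n is int; f is float

int, float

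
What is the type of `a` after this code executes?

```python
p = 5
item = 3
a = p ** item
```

int ** positive int returns int (5 ** 3 = 125)

int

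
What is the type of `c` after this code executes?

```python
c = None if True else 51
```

Ternary: condition is True, if branch (None) taken → NoneType

NoneType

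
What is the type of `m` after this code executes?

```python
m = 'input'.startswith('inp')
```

str.startswith() returns bool

bool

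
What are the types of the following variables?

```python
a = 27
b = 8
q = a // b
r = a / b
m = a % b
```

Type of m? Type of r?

int % int returns int; int / int returns float

int, float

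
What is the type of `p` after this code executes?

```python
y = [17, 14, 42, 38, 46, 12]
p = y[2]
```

Indexing a list of ints returns int (y[2] = 42)

int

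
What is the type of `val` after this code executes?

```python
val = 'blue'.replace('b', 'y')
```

str.replace() returns str

str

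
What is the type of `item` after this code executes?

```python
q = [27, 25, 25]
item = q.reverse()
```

list.reverse() returns None

NoneType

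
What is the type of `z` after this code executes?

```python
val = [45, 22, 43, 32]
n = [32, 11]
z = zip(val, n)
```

zip() returns a zip iterator object

zip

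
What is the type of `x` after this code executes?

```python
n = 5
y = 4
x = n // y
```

int // int returns int (5 // 4 = 1)

int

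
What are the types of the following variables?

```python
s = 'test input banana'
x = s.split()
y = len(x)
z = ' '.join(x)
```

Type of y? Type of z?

len() returns int; str.join() returns str

int, str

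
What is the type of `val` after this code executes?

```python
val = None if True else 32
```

Ternary: condition is True, if branch (None) taken → NoneType

NoneType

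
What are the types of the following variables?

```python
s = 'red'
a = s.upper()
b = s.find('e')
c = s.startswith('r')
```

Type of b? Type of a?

str.find() returns int; str.upper() returns str

int, str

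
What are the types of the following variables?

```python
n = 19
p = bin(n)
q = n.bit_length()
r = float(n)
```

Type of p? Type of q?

bin() returns str; int.bit_length() returns int

str, int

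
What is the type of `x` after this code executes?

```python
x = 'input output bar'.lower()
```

str.lower() returns str

str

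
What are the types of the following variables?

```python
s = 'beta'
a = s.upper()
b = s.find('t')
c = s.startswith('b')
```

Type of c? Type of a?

str.startswith() returns bool; str.upper() returns str

bool, str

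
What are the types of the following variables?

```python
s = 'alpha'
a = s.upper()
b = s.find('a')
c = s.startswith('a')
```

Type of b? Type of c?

str.find() returns int; str.startswith() returns bool

int, bool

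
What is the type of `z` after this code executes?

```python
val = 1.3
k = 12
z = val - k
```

float - int returns float (1.3 - 12 = -10.7)

float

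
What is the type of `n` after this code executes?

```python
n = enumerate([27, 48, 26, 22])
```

enumerate() returns an enumerate iterator object

enumerate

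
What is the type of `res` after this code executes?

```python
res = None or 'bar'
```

'or' with None returns the other value ('bar', str)

str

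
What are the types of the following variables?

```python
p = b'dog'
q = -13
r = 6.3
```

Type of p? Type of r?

p is bytes; r is float

bytes, float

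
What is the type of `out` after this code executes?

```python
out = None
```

None has type NoneType

NoneType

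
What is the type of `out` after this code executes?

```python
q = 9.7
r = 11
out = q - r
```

float - int returns float (9.7 - 11 = -1.3)

float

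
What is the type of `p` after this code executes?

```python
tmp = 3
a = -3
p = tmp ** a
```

int ** negative int returns float

float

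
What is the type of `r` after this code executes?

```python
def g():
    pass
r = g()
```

A function with no return statement returns None

NoneType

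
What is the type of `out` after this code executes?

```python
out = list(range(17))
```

list(range(...)) returns list

list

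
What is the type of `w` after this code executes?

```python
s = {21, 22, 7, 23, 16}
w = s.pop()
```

Popping from a set of ints returns int

int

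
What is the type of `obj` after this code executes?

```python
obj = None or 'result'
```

'or' with None returns the other value ('result', str)

str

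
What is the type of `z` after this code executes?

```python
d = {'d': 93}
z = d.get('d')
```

dict.get() returns the value (int) when key is found

int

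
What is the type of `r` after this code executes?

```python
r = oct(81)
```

oct() returns str representation

str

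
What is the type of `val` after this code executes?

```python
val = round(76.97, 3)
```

round() with ndigits arg returns float

float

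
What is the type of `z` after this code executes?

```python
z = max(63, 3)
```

max() of ints returns int

int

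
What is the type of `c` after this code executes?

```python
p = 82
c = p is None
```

'is' comparison returns bool

bool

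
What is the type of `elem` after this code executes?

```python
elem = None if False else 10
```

Ternary: condition is False, else branch (10) taken → int

int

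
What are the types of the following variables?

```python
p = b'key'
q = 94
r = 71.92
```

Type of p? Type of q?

p is bytes; q is int

bytes, int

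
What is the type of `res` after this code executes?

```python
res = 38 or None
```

'or' returns first truthy value (38, int)

int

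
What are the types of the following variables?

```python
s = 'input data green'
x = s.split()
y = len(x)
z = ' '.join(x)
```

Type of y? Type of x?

len() returns int; str.split() returns list

int, list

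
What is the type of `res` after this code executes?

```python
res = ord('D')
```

ord() returns int (Unicode code point)

int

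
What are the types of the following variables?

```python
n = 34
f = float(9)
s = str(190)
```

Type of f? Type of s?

f is float; s is str

float, str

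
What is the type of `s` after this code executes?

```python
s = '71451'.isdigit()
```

str.isdigit() returns bool

bool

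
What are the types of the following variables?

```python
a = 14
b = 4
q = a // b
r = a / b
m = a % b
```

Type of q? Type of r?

int // int returns int; int / int returns float

int, float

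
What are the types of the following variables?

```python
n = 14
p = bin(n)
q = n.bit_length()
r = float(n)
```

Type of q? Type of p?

int.bit_length() returns int; bin() returns str

int, str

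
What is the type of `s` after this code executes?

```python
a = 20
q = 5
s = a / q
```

int / int always returns float in Python 3 (20 / 5 = 4)

float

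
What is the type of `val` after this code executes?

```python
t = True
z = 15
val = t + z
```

bool + int returns int (True is 1, so 1 + 15 = 16)

int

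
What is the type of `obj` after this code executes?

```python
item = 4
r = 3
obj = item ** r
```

int ** positive int returns int (4 ** 3 = 64)

int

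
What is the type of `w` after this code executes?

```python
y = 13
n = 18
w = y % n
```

int % int returns int (13 % 18 = 13)

int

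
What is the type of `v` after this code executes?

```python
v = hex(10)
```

hex() returns str representation

str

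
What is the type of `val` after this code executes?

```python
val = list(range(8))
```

list(range(...)) returns list

list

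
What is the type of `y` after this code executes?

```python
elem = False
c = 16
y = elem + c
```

bool + int returns int (False is 0, so 0 + 16 = 16)

int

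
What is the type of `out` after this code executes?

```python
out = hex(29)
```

hex() returns str representation

str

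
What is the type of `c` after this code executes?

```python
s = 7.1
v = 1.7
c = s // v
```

float // float returns float (floor division preserves float type)

float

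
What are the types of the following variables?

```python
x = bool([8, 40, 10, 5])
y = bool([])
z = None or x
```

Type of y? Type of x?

bool() returns bool; bool() returns bool

bool, bool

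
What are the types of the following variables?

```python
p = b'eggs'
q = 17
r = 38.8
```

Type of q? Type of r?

q is int; r is float

int, float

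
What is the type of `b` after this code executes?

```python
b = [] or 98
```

'or' returns first truthy value (98, which is int)

int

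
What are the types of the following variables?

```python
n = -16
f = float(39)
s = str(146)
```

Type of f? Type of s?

f is float; s is str

float, str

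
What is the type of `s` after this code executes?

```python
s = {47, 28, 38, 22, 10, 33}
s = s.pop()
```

Popping from a set of ints returns int

int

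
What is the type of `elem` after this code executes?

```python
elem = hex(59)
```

hex() returns str representation

str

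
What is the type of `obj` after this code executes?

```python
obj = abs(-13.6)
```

abs() of float returns float

float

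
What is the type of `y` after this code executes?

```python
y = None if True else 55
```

Ternary: condition is True, if branch (None) taken → NoneType

NoneType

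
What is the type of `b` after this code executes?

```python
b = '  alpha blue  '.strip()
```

str.strip() returns str

str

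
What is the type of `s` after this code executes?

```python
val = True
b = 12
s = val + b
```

bool + int returns int (True is 1, so 1 + 12 = 13)

int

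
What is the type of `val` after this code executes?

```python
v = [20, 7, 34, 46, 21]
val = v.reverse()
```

list.reverse() returns None

NoneType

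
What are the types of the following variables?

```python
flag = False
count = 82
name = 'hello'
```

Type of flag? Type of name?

flag is bool; name is str

bool, str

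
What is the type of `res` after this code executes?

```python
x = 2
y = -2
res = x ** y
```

int ** negative int returns float

float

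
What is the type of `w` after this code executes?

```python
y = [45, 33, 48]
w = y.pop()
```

list.pop() returns the popped element (int here)

int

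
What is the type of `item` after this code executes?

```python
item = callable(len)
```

callable() returns bool

bool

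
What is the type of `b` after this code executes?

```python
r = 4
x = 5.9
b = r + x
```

int + float returns float (4 + 5.9 = 9.9)

float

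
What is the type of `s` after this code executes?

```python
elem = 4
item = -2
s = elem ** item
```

int ** negative int returns float

float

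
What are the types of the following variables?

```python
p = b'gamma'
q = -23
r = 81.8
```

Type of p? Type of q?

p is bytes; q is int

bytes, int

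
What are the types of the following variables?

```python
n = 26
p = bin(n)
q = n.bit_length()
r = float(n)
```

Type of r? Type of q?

float() returns float; int.bit_length() returns int

float, int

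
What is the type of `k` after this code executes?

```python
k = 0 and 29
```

'and' returns the first falsy value (0, which is int)

int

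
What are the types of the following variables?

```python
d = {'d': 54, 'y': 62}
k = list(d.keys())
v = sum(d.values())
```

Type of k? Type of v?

list(...) returns list; sum of int values returns int

list, int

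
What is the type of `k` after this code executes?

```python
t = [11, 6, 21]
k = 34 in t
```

'in' operator returns bool

bool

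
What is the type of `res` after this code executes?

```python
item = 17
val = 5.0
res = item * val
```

int * float returns float (17 * 5.0 = 85.0)

float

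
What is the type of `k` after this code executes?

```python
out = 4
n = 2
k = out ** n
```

int ** positive int returns int (4 ** 2 = 16)

int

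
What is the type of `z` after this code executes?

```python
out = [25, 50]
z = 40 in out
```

'in' operator returns bool

bool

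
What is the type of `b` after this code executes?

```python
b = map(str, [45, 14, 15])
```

map() returns a map iterator object

map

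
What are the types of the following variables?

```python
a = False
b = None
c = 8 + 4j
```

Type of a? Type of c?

a is bool; c is complex

bool, complex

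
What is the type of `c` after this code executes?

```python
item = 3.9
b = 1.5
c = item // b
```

float // float returns float (floor division preserves float type)

float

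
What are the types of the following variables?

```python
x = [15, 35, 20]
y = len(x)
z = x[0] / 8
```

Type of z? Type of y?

int / int returns float; len() returns int

float, int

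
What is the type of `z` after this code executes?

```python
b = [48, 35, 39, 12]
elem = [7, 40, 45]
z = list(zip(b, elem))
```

list(zip(...)) returns a list of tuples

list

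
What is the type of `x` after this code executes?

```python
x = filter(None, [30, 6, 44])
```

filter() returns a filter iterator object

filter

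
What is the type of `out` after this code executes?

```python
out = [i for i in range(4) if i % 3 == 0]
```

A list comprehension [...] produces a list

list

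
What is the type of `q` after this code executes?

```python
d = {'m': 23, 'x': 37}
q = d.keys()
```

.keys() returns a dict_keys view object

dict_keys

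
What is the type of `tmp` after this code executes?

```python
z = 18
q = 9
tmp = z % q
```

int % int returns int (18 % 9 = 0)

int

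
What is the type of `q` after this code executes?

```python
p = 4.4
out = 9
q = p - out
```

float - int returns float (4.4 - 9 = -4.6)

float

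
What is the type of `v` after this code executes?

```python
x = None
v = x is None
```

'is' comparison returns bool

bool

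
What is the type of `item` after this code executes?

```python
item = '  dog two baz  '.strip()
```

str.strip() returns str

str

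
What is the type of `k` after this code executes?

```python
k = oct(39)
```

oct() returns str representation

str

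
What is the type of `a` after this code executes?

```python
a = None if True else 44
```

Ternary: condition is True, if branch (None) taken → NoneType

NoneType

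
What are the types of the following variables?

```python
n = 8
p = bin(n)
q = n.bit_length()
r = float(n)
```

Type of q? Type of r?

int.bit_length() returns int; float() returns float

int, float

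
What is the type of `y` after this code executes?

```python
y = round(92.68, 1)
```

round() with ndigits arg returns float

float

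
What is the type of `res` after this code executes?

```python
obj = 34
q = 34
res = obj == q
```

Equality comparison returns bool

bool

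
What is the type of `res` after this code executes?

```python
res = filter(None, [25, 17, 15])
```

filter() returns a filter iterator object

filter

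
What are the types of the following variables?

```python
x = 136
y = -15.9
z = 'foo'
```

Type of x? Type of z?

x is int; z is str

int, str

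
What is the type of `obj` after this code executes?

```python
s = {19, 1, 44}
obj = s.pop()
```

Popping from a set of ints returns int

int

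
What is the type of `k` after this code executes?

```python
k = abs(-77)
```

abs() of int returns int

int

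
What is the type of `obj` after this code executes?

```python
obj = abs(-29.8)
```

abs() of float returns float

float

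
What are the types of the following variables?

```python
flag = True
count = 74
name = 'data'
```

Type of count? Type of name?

count is int; name is str

int, str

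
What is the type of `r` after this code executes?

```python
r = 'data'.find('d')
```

str.find() returns int (index, or -1)

int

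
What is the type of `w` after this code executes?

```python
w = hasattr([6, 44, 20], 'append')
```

hasattr() returns bool

bool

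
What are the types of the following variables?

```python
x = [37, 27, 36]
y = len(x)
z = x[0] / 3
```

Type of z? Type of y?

int / int returns float; len() returns int

float, int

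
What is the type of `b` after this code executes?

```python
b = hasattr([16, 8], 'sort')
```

hasattr() returns bool

bool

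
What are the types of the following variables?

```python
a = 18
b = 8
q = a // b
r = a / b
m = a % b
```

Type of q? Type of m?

int // int returns int; int % int returns int

int, int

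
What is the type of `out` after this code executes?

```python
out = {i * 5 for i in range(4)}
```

A set comprehension {expr for x in iterable} produces a set

set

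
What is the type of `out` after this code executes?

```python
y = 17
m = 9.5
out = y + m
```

int + float returns float (17 + 9.5 = 26.5)

float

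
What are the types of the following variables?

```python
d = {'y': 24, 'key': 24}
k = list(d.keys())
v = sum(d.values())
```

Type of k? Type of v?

list(...) returns list; sum of int values returns int

list, int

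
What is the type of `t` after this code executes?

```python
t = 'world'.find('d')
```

str.find() returns int (index, or -1)

int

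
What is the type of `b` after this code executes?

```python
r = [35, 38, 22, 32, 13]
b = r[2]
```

Indexing a list of ints returns int (r[2] = 22)

int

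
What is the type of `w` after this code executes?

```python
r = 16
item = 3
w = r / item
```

int / int always returns float in Python 3 (16 / 3 = 5.33333)

float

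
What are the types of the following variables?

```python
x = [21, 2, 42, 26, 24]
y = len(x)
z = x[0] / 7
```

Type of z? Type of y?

int / int returns float; len() returns int

float, int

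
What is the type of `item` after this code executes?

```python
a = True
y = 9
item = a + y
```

bool + int returns int (True is 1, so 1 + 9 = 10)

int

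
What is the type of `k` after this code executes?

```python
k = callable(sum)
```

callable() returns bool

bool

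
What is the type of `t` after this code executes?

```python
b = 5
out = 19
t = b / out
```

int / int always returns float in Python 3 (5 / 19 = 0.263158)

float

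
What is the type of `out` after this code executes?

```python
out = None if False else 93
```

Ternary: condition is False, else branch (93) taken → int

int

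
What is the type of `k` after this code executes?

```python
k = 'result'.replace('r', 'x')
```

str.replace() returns str

str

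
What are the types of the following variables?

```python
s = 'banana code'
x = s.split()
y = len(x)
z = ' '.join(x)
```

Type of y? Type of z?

len() returns int; str.join() returns str

int, str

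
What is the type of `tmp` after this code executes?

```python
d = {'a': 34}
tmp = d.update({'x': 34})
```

dict.update() returns None

NoneType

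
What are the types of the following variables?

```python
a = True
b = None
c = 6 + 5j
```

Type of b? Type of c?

b is NoneType; c is complex

NoneType, complex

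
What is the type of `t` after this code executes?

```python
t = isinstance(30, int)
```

isinstance() returns bool

bool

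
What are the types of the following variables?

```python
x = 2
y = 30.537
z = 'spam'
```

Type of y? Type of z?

y is float; z is str

float, str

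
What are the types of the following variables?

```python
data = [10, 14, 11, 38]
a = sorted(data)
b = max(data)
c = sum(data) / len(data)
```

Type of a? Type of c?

sorted() returns list; int / int returns float

list, float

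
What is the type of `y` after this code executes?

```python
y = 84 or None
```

'or' returns first truthy value (84, int)

int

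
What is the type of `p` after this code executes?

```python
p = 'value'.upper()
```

str.upper() returns str

str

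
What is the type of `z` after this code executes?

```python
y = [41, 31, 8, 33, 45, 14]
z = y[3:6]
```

Slicing a list always returns a list

list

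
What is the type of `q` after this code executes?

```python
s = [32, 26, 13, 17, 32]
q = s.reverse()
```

list.reverse() returns None

NoneType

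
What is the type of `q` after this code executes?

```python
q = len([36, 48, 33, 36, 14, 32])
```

len() always returns int

int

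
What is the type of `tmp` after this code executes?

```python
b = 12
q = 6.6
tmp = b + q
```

int + float returns float (12 + 6.6 = 18.6)

float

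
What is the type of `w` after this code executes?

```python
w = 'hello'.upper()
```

str.upper() returns str

str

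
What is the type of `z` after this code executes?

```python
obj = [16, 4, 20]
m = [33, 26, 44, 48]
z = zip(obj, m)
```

zip() returns a zip iterator object

zip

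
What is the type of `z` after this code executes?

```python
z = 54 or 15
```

'or' returns the first truthy value (54, which is int)

int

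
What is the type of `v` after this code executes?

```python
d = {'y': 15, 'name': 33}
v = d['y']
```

Accessing dict[str, int] with key 'y' returns int value 15

int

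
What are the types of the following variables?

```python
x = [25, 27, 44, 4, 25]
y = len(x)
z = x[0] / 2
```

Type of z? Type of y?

int / int returns float; len() returns int

float, int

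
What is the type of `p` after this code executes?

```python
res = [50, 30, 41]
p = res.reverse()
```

list.reverse() returns None

NoneType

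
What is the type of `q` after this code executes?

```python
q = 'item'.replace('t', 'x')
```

str.replace() returns str

str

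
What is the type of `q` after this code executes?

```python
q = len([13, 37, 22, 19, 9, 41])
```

len() always returns int

int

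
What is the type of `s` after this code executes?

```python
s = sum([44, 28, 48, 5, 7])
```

sum() of ints returns int

int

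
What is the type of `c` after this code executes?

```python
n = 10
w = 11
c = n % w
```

int % int returns int (10 % 11 = 10)

int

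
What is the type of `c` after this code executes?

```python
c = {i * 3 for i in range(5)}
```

A set comprehension {expr for x in iterable} produces a set

set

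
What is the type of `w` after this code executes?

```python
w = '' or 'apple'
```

'or' returns first truthy value ('apple', which is str)

str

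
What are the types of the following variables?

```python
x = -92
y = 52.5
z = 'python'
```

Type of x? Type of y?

x is int; y is float

int, float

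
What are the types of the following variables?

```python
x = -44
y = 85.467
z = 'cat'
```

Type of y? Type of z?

y is float; z is str

float, str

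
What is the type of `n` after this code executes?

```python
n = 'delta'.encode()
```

str.encode() returns bytes

bytes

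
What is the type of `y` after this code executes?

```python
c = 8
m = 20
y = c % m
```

int % int returns int (8 % 20 = 8)

int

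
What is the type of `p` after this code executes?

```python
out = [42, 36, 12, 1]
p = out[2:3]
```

Slicing a list always returns a list

list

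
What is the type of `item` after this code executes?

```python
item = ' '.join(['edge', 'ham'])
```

str.join() returns str

str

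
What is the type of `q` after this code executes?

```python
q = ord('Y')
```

ord() returns int (Unicode code point)

int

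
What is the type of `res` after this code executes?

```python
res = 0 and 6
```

'and' returns the first falsy value (0, which is int)

int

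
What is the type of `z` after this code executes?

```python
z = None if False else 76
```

Ternary: condition is False, else branch (76) taken → int

int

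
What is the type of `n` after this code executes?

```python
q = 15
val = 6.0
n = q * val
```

int * float returns float (15 * 6.0 = 90.0)

float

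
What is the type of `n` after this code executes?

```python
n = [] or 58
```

'or' returns first truthy value (58, which is int)

int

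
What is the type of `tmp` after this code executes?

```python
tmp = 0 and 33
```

'and' returns the first falsy value (0, which is int)

int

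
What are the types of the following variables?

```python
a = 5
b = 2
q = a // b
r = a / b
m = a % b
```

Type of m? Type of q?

int % int returns int; int // int returns int

int, int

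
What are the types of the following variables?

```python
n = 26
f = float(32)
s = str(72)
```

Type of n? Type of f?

n is int; f is float

int, float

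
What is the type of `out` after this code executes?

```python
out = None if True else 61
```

Ternary: condition is True, if branch (None) taken → NoneType

NoneType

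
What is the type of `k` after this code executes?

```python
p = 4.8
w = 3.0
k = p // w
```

float // float returns float (floor division preserves float type)

float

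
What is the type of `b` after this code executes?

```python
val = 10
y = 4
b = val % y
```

int % int returns int (10 % 4 = 2)

int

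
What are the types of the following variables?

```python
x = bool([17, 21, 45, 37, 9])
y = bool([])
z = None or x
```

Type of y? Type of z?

bool() returns bool; None or <bool> returns the bool

bool, bool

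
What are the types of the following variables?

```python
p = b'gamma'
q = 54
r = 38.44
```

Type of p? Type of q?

p is bytes; q is int

bytes, int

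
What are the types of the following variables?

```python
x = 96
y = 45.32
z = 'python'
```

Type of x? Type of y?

x is int; y is float

int, float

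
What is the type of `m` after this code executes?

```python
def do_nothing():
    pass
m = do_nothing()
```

A function with no return statement returns None

NoneType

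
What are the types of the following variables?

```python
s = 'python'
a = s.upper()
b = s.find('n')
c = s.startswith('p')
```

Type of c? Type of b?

str.startswith() returns bool; str.find() returns int

bool, int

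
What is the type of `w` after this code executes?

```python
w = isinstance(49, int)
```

isinstance() returns bool

bool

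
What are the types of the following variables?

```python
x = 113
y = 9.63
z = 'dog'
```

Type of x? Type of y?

x is int; y is float

int, float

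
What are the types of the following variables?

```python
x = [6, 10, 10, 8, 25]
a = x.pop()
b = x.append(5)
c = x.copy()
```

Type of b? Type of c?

list.append() returns None; list.copy() returns list

NoneType, list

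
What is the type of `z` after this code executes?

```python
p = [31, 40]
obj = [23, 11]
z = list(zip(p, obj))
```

list(zip(...)) returns a list of tuples

list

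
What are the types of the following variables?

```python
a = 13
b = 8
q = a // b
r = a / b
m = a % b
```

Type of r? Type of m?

int / int returns float; int % int returns int

float, int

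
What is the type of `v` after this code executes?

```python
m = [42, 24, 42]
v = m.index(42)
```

list.index() returns int

int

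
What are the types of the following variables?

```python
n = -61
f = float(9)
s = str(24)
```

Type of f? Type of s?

f is float; s is str

float, str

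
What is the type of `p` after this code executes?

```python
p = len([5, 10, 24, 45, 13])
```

len() always returns int

int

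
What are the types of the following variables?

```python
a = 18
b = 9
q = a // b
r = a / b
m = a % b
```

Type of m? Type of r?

int % int returns int; int / int returns float

int, float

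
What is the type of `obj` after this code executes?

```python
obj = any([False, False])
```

any() returns bool

bool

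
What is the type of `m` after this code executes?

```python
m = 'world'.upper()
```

str.upper() returns str

str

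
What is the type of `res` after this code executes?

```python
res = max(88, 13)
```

max() of ints returns int

int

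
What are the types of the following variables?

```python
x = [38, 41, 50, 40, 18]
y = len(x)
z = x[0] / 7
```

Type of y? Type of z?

len() returns int; int / int returns float

int, float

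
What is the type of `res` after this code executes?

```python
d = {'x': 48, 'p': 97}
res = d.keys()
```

.keys() returns a dict_keys view object

dict_keys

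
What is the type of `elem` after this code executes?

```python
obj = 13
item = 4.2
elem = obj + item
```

int + float returns float (13 + 4.2 = 17.2)

float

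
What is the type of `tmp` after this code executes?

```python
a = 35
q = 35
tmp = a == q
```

Equality comparison returns bool

bool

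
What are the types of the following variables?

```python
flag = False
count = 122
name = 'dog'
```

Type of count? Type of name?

count is int; name is str

int, str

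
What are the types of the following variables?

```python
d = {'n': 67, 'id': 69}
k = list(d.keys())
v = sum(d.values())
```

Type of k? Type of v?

list(...) returns list; sum of int values returns int

list, int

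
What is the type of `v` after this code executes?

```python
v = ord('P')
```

ord() returns int (Unicode code point)

int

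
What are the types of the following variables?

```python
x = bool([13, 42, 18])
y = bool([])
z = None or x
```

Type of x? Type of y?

bool() returns bool; bool() returns bool

bool, bool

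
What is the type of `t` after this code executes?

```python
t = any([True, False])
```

any() returns bool

bool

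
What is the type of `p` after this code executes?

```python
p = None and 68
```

'and' returns first falsy value (None)

NoneType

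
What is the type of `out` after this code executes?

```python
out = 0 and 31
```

'and' returns the first falsy value (0, which is int)

int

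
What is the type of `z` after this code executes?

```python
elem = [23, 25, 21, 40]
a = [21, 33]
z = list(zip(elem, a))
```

list(zip(...)) returns a list of tuples

list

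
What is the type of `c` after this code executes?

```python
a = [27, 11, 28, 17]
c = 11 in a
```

'in' operator returns bool

bool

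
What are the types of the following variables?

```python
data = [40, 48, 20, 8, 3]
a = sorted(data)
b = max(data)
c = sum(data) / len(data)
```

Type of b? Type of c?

max of ints returns int; int / int returns float

int, float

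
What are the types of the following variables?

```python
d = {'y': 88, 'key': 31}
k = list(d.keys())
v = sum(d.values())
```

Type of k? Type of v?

list(...) returns list; sum of int values returns int

list, int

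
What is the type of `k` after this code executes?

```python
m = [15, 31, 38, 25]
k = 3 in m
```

'in' operator returns bool

bool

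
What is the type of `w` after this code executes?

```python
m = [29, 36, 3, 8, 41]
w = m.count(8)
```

list.count() returns int

int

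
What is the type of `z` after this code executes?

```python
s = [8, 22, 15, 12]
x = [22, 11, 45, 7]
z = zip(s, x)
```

zip() returns a zip iterator object

zip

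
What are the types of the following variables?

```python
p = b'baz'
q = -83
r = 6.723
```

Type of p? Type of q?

p is bytes; q is int

bytes, int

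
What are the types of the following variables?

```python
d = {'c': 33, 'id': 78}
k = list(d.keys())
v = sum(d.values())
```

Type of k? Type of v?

list(...) returns list; sum of int values returns int

list, int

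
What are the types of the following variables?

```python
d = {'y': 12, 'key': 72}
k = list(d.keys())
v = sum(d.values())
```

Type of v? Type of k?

sum of int values returns int; list(...) returns list

int, list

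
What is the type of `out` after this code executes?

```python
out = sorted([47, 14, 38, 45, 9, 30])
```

sorted() always returns list

list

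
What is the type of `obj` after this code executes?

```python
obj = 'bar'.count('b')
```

str.count() returns int

int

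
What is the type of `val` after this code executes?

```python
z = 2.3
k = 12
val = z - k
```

float - int returns float (2.3 - 12 = -9.7)

float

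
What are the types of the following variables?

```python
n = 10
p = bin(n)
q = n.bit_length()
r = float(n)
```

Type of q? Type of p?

int.bit_length() returns int; bin() returns str

int, str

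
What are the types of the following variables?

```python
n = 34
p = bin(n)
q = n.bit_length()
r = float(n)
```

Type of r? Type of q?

float() returns float; int.bit_length() returns int

float, int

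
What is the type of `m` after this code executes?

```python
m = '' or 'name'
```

'or' returns first truthy value ('name', which is str)

str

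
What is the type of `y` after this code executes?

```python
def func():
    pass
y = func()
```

A function with no return statement returns None

NoneType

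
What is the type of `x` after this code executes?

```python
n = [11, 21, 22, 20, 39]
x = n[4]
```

Indexing a list of ints returns int (n[4] = 39)

int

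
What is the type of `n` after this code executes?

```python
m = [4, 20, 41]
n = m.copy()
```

list.copy() returns list

list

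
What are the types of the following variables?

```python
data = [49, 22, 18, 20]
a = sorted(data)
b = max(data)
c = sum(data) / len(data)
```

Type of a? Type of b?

sorted() returns list; max of ints returns int

list, int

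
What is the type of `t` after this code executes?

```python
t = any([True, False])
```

any() returns bool

bool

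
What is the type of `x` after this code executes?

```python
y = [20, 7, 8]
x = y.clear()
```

list.clear() returns None

NoneType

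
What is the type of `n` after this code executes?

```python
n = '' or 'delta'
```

'or' returns first truthy value ('delta', which is str)

str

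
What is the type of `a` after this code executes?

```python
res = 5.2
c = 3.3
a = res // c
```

float // float returns float (floor division preserves float type)

float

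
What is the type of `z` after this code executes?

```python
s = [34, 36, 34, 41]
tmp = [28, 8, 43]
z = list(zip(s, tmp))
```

list(zip(...)) returns a list of tuples

list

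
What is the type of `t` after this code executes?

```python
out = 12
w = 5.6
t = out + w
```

int + float returns float (12 + 5.6 = 17.6)

float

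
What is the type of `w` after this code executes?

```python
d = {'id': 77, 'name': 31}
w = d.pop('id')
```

dict.pop() returns the value (int)

int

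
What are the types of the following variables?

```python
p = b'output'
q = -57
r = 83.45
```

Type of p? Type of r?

p is bytes; r is float

bytes, float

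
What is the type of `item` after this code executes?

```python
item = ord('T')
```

ord() returns int (Unicode code point)

int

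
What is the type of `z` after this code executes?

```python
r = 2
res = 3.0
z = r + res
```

int + float returns float (2 + 3.0 = 5.0)

float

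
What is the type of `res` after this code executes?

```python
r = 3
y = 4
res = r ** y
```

int ** positive int returns int (3 ** 4 = 81)

int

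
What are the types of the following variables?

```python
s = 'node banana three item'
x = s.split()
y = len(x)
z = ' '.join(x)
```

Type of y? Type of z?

len() returns int; str.join() returns str

int, str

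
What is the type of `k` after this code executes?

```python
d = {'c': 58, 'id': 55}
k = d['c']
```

Accessing dict[str, int] with key 'c' returns int value 58

int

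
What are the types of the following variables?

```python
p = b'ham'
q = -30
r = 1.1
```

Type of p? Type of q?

p is bytes; q is int

bytes, int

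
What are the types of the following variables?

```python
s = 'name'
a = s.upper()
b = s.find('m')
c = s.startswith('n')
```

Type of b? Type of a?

str.find() returns int; str.upper() returns str

int, str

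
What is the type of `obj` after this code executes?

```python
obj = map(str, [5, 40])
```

map() returns a map iterator object

map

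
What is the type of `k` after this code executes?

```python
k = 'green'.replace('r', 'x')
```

str.replace() returns str

str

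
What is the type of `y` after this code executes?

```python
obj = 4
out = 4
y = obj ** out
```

int ** positive int returns int (4 ** 4 = 256)

int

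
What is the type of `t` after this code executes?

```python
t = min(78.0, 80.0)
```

min() of floats returns float

float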